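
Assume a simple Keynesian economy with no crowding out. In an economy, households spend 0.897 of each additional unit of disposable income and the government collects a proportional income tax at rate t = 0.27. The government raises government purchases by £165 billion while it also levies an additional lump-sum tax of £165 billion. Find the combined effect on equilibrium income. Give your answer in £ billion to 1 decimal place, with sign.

Expenditure multiplier = 1/(1 − c(1−t)) = 1/(1 − 0.897×0.73) = 1/0.34519 ≈ 2.897.
ΔG contributes k·ΔG = (+£165 billion) / 0.34519 ≈ +£478 billion.
ΔT of +£165 billion changes first-round spending by −c·ΔT = −£148.005 billion, contributing k·(−c·ΔT) = (−£148.005 billion) / 0.34519 ≈ −£428.8 billion.
Net ΔY = k(ΔG − c·ΔT) = (+£16.995 billion) / 0.34519 ≈ +£49.2 billion.

+£49.2 billion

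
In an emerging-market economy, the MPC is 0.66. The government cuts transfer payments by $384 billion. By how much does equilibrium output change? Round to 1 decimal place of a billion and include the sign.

−$745.4 billion

The transfer change shifts disposable income by −$384 billion, so first-round consumption changes by c·ΔTR = 0.66 × (−$384 billion) = −$253.44 billion.
Expenditure multiplier = 1/(1 − MPC) = 1/(1 − 0.66) = 1/0.34 ≈ 2.941.
The transfer multiplier is c × k ≈ 1.941, so ΔY = k × (c·ΔTR) = (−$253.44 billion) / 0.34 ≈ −$745.4 billion.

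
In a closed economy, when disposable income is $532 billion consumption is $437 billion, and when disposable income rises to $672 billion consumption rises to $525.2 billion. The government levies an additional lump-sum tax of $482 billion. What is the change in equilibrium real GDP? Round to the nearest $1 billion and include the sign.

MPC = ΔC/ΔYd = (525.2 − 437)/(672 − 532) = 88.2/140 = 0.63.
A lump-sum tax change of +$482 billion shifts disposable income by −$482 billion; first-round consumption changes by −c × ΔT = −0.63 × (+$482 billion) = −$303.66 billion.
Expenditure multiplier = 1/(1 − MPC) = 1/(1 − 0.63) = 1/0.37 ≈ 2.703.
The tax multiplier is −c × k ≈ −1.703, so ΔY = k × (−c·ΔT) = (−$303.66 billion) / 0.37 ≈ −$821 billion.

−$821 billion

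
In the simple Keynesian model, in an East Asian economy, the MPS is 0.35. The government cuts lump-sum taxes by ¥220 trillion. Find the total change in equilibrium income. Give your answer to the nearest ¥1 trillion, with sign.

MPC = 1 − MPS = 1 − 0.35 = 0.65.
A lump-sum tax change of −¥220 trillion shifts disposable income by +¥220 trillion; first-round consumption changes by −c × ΔT = −0.65 × (−¥220 trillion) = +¥143 trillion.
Expenditure multiplier = 1/(1 − MPC) = 1/(1 − 0.65) = 1/0.35 ≈ 2.857.
The tax multiplier is −c × k ≈ −1.857, so ΔY = k × (−c·ΔT) = (+¥143 trillion) / 0.35 ≈ +¥409 trillion.

+¥409 trillion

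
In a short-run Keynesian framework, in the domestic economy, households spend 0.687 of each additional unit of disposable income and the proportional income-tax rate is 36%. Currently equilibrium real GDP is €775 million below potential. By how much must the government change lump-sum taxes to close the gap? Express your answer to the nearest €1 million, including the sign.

Spending multiplier = 1/(1 − c(1−t)) = 1/(1 − 0.687×0.64) = 1/0.56032 ≈ 1.785.
Tax multiplier = −c·k = −0.687/0.56032 ≈ −1.226. Need ΔY = +€775 million, so ΔT = ΔY/(−c·k) = −(+€775 million) × 0.56032 / 0.687 ≈ −€632 million.
The government should cut lump-sum taxes by €632 million.

−€632 million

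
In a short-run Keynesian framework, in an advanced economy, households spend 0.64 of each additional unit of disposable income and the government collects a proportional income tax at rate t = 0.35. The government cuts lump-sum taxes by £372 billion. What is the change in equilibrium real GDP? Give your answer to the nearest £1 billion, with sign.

+£408 billion

A lump-sum tax change of −£372 billion shifts disposable income by +£372 billion; first-round consumption changes by −c × ΔT = −0.64 × (−£372 billion) = +£238.08 billion.
Expenditure multiplier = 1/(1 − c(1−t)) = 1/(1 − 0.64×0.65) = 1/0.584 ≈ 1.712.
The tax multiplier is −c × k ≈ −1.096, so ΔY = k × (−c·ΔT) = (+£238.08 billion) / 0.584 ≈ +£408 billion.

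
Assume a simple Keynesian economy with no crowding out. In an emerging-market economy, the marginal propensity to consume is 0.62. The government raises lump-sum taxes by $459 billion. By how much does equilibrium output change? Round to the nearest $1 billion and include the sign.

A lump-sum tax change of +$459 billion shifts disposable income by −$459 billion; first-round consumption changes by −c × ΔT = −0.62 × (+$459 billion) = −$284.58 billion.
Expenditure multiplier = 1/(1 − MPC) = 1/(1 − 0.62) = 1/0.38 ≈ 2.632.
The tax multiplier is −c × k ≈ −1.632, so ΔY = k × (−c·ΔT) = (−$284.58 billion) / 0.38 ≈ −$749 billion.

−$749 billion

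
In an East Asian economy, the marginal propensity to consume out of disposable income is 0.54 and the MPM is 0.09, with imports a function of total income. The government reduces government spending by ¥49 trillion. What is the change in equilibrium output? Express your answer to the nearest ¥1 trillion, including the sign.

Expenditure multiplier = 1/(1 − c + m) = 1/(1 − 0.54 + 0.09) = 1/0.55 ≈ 1.818.
ΔY = k × ΔG = (−¥49 trillion) / 0.55 ≈ −¥89 trillion.

−¥89 trillion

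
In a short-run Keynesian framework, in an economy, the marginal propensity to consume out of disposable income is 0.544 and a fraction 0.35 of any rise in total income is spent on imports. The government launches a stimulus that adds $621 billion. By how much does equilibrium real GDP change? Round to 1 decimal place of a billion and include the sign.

Government-spending multiplier = 1/(1 − c + m) = 1/(1 − 0.544 + 0.35) = 1/0.806 ≈ 1.241.
ΔY = k × ΔG = (+$621 billion) / 0.806 ≈ +$770.5 billion.

+$770.5 billion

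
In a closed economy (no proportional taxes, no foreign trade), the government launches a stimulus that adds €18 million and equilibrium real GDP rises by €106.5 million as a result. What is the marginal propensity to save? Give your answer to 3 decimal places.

0.169

Implied spending multiplier k = ΔY/ΔG = 106.5/18 ≈ 5.9167.
Since k = 1/(1 − MPC), MPC = 1 − 1/k = 1 − ΔG/ΔY = 1 − 18/106.5 ≈ 0.831.
MPS = 1 − MPC = 0.169.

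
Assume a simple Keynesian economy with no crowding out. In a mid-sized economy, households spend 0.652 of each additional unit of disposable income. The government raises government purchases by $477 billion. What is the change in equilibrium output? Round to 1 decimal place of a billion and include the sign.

+$1,370.7 billion

Spending multiplier = 1/(1 − MPC) = 1/(1 − 0.652) = 1/0.348 ≈ 2.874.
ΔY = k × ΔG = (+$477 billion) / 0.348 ≈ +$1,370.7 billion.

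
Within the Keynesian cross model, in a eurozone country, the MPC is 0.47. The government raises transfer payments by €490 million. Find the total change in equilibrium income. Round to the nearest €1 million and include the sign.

The transfer change shifts disposable income by +€490 million, so first-round consumption changes by c·ΔTR = 0.47 × (+€490 million) = +€230.3 million.
Expenditure multiplier = 1/(1 − MPC) = 1/(1 − 0.47) = 1/0.53 ≈ 1.887.
The transfer multiplier is c × k ≈ 0.887, so ΔY = k × (c·ΔTR) = (+€230.3 million) / 0.53 ≈ +€435 million.

+€435 million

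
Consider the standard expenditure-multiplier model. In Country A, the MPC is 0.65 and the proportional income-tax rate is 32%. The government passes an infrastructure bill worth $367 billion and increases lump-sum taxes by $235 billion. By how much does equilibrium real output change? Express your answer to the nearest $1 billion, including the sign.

Expenditure multiplier = 1/(1 − c(1−t)) = 1/(1 − 0.65×0.68) = 1/0.558 ≈ 1.792.
ΔG contributes k·ΔG = (+$367 billion) / 0.558 ≈ +$657.7 billion.
ΔT of +$235 billion changes first-round spending by −c·ΔT = −$152.75 billion, contributing k·(−c·ΔT) = (−$152.75 billion) / 0.558 ≈ −$273.7 billion.
Net ΔY = k(ΔG − c·ΔT) = (+$214.25 billion) / 0.558 ≈ +$384 billion.

+$384 billion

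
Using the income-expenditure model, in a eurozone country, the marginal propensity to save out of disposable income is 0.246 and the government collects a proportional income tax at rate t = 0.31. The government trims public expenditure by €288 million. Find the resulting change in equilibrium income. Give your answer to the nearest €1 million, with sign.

MPC = 1 − MPS = 1 − 0.246 = 0.754.
Expenditure multiplier = 1/(1 − c(1−t)) = 1/(1 − 0.754×0.69) = 1/0.47974 ≈ 2.084.
ΔY = k × ΔG = (−€288 million) / 0.47974 ≈ −€600 million.

−€600 million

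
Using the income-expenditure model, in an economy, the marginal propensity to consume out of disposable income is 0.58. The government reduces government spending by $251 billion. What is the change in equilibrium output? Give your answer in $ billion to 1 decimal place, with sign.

Expenditure multiplier = 1/(1 − MPC) = 1/(1 − 0.58) = 1/0.42 ≈ 2.381.
ΔY = k × ΔG = (−$251 billion) / 0.42 ≈ −$597.6 billion.

−$597.6 billion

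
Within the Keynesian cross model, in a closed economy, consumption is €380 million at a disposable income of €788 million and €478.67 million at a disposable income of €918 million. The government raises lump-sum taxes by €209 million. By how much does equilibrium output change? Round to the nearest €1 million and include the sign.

−€658 million

MPC = ΔC/ΔYd = (478.67 − 380)/(918 − 788) = 98.67/130 = 0.759.
A lump-sum tax change of +€209 million shifts disposable income by −€209 million; first-round consumption changes by −c × ΔT = −0.759 × (+€209 million) = −€158.631 million.
Expenditure multiplier = 1/(1 − MPC) = 1/(1 − 0.759) = 1/0.241 ≈ 4.149.
The tax multiplier is −c × k ≈ −3.149, so ΔY = k × (−c·ΔT) = (−€158.631 million) / 0.241 ≈ −€658 million.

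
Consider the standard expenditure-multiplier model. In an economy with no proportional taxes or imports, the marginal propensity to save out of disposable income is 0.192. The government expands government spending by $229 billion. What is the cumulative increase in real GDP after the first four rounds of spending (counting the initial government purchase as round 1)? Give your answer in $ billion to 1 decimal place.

$684.3 billion

MPC = 1 − MPS = 1 − 0.192 = 0.808.
Round 1 adds ΔG = $229 billion; each later round is MPC = 0.808 times the previous.
After 4 rounds: 229 + 185.032 + 149.505856 + 120.800731648 = ΔG·(1 − c^4)/(1 − c) = 229 × (1 − 0.426231402496)/0.192 ≈ $684.3 billion.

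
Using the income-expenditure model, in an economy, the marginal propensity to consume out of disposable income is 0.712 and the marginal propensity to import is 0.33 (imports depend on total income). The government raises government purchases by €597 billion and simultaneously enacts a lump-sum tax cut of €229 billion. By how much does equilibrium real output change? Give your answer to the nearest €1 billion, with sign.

Expenditure multiplier = 1/(1 − c + m) = 1/(1 − 0.712 + 0.33) = 1/0.618 ≈ 1.618.
ΔG contributes k·ΔG = (+€597 billion) / 0.618 ≈ +€966 billion.
ΔT of −€229 billion changes first-round spending by −c·ΔT = +€163.048 billion, contributing k·(−c·ΔT) = (+€163.048 billion) / 0.618 ≈ +€263.8 billion.
Net ΔY = k(ΔG − c·ΔT) = (+€760.048 billion) / 0.618 ≈ +€1,230 billion.

+€1,230 billion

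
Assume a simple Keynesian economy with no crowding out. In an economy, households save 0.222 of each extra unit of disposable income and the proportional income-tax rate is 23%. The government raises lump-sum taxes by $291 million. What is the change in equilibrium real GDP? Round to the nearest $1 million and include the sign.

MPC = 1 − MPS = 1 − 0.222 = 0.778.
A lump-sum tax change of +$291 million shifts disposable income by −$291 million; first-round consumption changes by −c × ΔT = −0.778 × (+$291 million) = −$226.398 million.
Expenditure multiplier = 1/(1 − c(1−t)) = 1/(1 − 0.778×0.77) = 1/0.40094 ≈ 2.494.
The tax multiplier is −c × k ≈ −1.94, so ΔY = k × (−c·ΔT) = (−$226.398 million) / 0.40094 ≈ −$565 million.

−$565 million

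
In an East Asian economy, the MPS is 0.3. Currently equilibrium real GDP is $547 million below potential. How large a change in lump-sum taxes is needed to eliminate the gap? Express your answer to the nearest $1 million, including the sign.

−$234 million

MPC = 1 − MPS = 1 − 0.3 = 0.7.
Spending multiplier = 1/(1 − MPC) = 1/(1 − 0.7) = 1/0.3 ≈ 3.333.
Tax multiplier = −c·k = −0.7/0.3 ≈ −2.333. Need ΔY = +$547 million, so ΔT = ΔY/(−c·k) = −(+$547 million) × 0.3 / 0.7 ≈ −$234 million.
The government should cut lump-sum taxes by $234 million.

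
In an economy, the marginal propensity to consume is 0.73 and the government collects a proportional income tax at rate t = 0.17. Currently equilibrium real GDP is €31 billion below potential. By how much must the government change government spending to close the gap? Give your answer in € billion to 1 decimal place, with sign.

Spending multiplier = 1/(1 − c(1−t)) = 1/(1 − 0.73×0.83) = 1/0.3941 ≈ 2.537.
Need ΔY = +€31 billion, so ΔG = ΔY/k = (+€31 billion) × 0.3941 ≈ +€12.2 billion.
The government should increase government spending by €12.2 billion.

+€12.2 billion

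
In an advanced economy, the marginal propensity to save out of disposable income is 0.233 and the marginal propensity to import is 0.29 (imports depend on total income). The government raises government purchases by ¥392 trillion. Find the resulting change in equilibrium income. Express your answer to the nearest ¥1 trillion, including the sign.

+¥750 trillion

MPC = 1 − MPS = 1 − 0.233 = 0.767.
Expenditure multiplier = 1/(1 − c + m) = 1/(1 − 0.767 + 0.29) = 1/0.523 ≈ 1.912.
ΔY = k × ΔG = (+¥392 trillion) / 0.523 ≈ +¥750 trillion.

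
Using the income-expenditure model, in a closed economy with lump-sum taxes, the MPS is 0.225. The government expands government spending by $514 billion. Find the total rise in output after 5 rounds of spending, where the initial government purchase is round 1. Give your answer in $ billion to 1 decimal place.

$1,645.8 billion

MPC = 1 − MPS = 1 − 0.225 = 0.775.
Round 1 adds ΔG = $514 billion; each later round is MPC = 0.775 times the previous.
After 5 rounds: 514 + 398.35 + 308.72125 + 239.25896875 + 185.42570078125 = ΔG·(1 − c^5)/(1 − c) = 514 × (1 − 0.279581552734375)/0.225 ≈ $1,645.8 billion.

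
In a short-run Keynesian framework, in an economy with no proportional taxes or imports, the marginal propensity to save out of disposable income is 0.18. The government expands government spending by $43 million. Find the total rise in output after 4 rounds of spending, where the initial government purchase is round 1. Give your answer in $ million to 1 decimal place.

MPC = 1 − MPS = 1 − 0.18 = 0.82.
Round 1 adds ΔG = $43 million; each later round is MPC = 0.82 times the previous.
After 4 rounds: 43 + 35.26 + 28.9132 + 23.708824 = ΔG·(1 − c^4)/(1 − c) = 43 × (1 − 0.45212176)/0.18 ≈ $130.9 million.

$130.9 million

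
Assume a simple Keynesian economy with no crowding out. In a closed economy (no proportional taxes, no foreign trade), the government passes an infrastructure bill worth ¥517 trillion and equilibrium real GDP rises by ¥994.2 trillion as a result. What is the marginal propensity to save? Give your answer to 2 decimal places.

Implied spending multiplier k = ΔY/ΔG = 994.2/517 ≈ 1.923.
Since k = 1/(1 − MPC), MPC = 1 − 1/k = 1 − ΔG/ΔY = 1 − 517/994.2 ≈ 0.48.
MPS = 1 − MPC = 0.52.

0.52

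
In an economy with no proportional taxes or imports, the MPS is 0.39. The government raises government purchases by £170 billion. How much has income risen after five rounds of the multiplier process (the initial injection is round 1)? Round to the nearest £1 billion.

£399 billion

MPC = 1 − MPS = 1 − 0.39 = 0.61.
Round 1 adds ΔG = £170 billion; each later round is MPC = 0.61 times the previous.
After 5 rounds: 170 + 103.7 + 63.257 + 38.58677 + 23.5379297 = ΔG·(1 − c^5)/(1 − c) = 170 × (1 − 0.0844596301)/0.39 ≈ £399 billion.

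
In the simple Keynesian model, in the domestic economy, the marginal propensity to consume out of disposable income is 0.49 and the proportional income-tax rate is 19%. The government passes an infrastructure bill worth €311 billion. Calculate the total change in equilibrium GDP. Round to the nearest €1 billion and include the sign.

Spending multiplier = 1/(1 − c(1−t)) = 1/(1 − 0.49×0.81) = 1/0.6031 ≈ 1.658.
ΔY = k × ΔG = (+€311 billion) / 0.6031 ≈ +€516 billion.

+€516 billion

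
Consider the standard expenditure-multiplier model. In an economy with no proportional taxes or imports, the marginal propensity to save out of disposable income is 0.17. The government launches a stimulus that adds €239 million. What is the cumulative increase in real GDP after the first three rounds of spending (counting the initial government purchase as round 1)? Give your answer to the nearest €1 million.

€602 million

MPC = 1 − MPS = 1 − 0.17 = 0.83.
Round 1 adds ΔG = €239 million; each later round is MPC = 0.83 times the previous.
After 3 rounds: 239 + 198.37 + 164.6471 = ΔG·(1 − c^3)/(1 − c) = 239 × (1 − 0.571787)/0.17 ≈ €602 million.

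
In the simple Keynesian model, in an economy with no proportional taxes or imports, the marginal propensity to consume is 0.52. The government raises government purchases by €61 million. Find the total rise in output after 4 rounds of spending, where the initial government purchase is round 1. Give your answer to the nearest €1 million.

€118 million

Round 1 adds ΔG = €61 million; each later round is MPC = 0.52 times the previous.
After 4 rounds: 61 + 31.72 + 16.4944 + 8.577088 = ΔG·(1 − c^4)/(1 − c) = 61 × (1 − 0.07311616)/0.48 ≈ €118 million.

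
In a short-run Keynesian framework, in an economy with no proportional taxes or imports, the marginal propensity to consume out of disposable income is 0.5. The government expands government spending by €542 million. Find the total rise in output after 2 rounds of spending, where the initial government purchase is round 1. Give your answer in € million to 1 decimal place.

€813.0 million

Round 1 adds ΔG = €542 million; each later round is MPC = 0.5 times the previous.
After 2 rounds: 542 + 271 = ΔG·(1 − c^2)/(1 − c) = 542 × (1 − 0.25)/0.5 = €813 million.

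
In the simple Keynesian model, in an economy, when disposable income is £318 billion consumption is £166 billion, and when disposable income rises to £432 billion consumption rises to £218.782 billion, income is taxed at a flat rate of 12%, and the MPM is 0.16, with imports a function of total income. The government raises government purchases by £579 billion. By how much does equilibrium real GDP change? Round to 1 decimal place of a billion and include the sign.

+£769.4 billion

MPC = ΔC/ΔYd = (218.782 − 166)/(432 − 318) = 52.782/114 = 0.463.
Expenditure multiplier = 1/(1 − c(1−t) + m) = 1/(1 − 0.463×0.88 + 0.16) = 1/0.75256 ≈ 1.329.
ΔY = k × ΔG = (+£579 billion) / 0.75256 ≈ +£769.4 billion.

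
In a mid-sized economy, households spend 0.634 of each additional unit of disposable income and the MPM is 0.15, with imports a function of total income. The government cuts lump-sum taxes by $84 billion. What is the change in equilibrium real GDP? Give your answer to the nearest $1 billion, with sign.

A lump-sum tax change of −$84 billion shifts disposable income by +$84 billion; first-round consumption changes by −c × ΔT = −0.634 × (−$84 billion) = +$53.256 billion.
Expenditure multiplier = 1/(1 − c + m) = 1/(1 − 0.634 + 0.15) = 1/0.516 ≈ 1.938.
The tax multiplier is −c × k ≈ −1.229, so ΔY = k × (−c·ΔT) = (+$53.256 billion) / 0.516 ≈ +$103 billion.

+$103 billion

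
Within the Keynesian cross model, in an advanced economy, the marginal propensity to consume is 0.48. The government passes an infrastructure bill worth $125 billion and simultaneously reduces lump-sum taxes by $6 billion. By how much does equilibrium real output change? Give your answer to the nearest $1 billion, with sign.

Expenditure multiplier = 1/(1 − MPC) = 1/(1 − 0.48) = 1/0.52 ≈ 1.923.
ΔG contributes k·ΔG = (+$125 billion) / 0.52 ≈ +$240.4 billion.
ΔT of −$6 billion changes first-round spending by −c·ΔT = +$2.88 billion, contributing k·(−c·ΔT) = (+$2.88 billion) / 0.52 ≈ +$5.5 billion.
Net ΔY = k(ΔG − c·ΔT) = (+$127.88 billion) / 0.52 ≈ +$246 billion.

+$246 billion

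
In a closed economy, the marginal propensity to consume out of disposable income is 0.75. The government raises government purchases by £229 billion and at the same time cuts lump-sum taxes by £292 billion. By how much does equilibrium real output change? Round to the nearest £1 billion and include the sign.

+£1,792 billion

Expenditure multiplier = 1/(1 − MPC) = 1/(1 − 0.75) = 1/0.25 = 4.
ΔG contributes k·ΔG = (+£229 billion) / 0.25 = +£916 billion.
ΔT of −£292 billion changes first-round spending by −c·ΔT = +£219 billion, contributing k·(−c·ΔT) = (+£219 billion) / 0.25 = +£876 billion.
Net ΔY = k(ΔG − c·ΔT) = (+£448 billion) / 0.25 = +£1,792 billion.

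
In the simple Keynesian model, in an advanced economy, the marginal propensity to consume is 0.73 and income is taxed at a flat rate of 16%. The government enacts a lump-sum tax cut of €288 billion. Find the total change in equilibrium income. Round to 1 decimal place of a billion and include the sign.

+€543.5 billion

A lump-sum tax change of −€288 billion shifts disposable income by +€288 billion; first-round consumption changes by −c × ΔT = −0.73 × (−€288 billion) = +€210.24 billion.
Expenditure multiplier = 1/(1 − c(1−t)) = 1/(1 − 0.73×0.84) = 1/0.3868 ≈ 2.585.
The tax multiplier is −c × k ≈ −1.887, so ΔY = k × (−c·ΔT) = (+€210.24 billion) / 0.3868 ≈ +€543.5 billion.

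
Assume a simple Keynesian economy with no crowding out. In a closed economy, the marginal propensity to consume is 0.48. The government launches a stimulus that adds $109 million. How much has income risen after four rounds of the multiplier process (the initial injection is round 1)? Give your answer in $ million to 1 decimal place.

Round 1 adds ΔG = $109 million; each later round is MPC = 0.48 times the previous.
After 4 rounds: 109 + 52.32 + 25.1136 + 12.054528 = ΔG·(1 − c^4)/(1 − c) = 109 × (1 − 0.05308416)/0.52 ≈ $198.5 million.

$198.5 million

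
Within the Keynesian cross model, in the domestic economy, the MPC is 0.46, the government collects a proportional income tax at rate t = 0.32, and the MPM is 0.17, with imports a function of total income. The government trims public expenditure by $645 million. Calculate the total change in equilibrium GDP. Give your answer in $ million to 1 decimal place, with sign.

−$752.4 million

Spending multiplier = 1/(1 − c(1−t) + m) = 1/(1 − 0.46×0.68 + 0.17) = 1/0.8572 ≈ 1.167.
ΔY = k × ΔG = (−$645 million) / 0.8572 ≈ −$752.4 million.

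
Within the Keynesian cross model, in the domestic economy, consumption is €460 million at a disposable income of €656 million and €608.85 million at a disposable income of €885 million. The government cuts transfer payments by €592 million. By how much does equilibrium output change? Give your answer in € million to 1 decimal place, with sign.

MPC = ΔC/ΔYd = (608.85 − 460)/(885 − 656) = 148.85/229 = 0.65.
The transfer change shifts disposable income by −€592 million, so first-round consumption changes by c·ΔTR = 0.65 × (−€592 million) = −€384.8 million.
Expenditure multiplier = 1/(1 − MPC) = 1/(1 − 0.65) = 1/0.35 ≈ 2.857.
The transfer multiplier is c × k ≈ 1.857, so ΔY = k × (c·ΔTR) = (−€384.8 million) / 0.35 ≈ −€1,099.4 million.

−€1,099.4 million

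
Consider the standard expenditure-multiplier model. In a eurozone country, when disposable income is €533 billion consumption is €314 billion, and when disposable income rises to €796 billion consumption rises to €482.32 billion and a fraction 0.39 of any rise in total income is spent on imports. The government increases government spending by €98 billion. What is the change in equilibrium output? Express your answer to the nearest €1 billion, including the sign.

+€131 billion

MPC = ΔC/ΔYd = (482.32 − 314)/(796 − 533) = 168.32/263 = 0.64.
Government-spending multiplier = 1/(1 − c + m) = 1/(1 − 0.64 + 0.39) = 1/0.75 ≈ 1.333.
ΔY = k × ΔG = (+€98 billion) / 0.75 ≈ +€131 billion.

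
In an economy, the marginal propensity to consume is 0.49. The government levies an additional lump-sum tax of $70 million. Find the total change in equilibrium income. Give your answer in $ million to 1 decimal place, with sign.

A lump-sum tax change of +$70 million shifts disposable income by −$70 million; first-round consumption changes by −c × ΔT = −0.49 × (+$70 million) = −$34.3 million.
Expenditure multiplier = 1/(1 − MPC) = 1/(1 − 0.49) = 1/0.51 ≈ 1.961.
The tax multiplier is −c × k ≈ −0.961, so ΔY = k × (−c·ΔT) = (−$34.3 million) / 0.51 ≈ −$67.3 million.

−$67.3 million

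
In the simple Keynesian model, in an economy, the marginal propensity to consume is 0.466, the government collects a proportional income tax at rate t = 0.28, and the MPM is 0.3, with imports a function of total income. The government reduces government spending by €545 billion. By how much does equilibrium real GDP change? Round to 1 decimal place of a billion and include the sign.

−€565.1 billion

Expenditure multiplier = 1/(1 − c(1−t) + m) = 1/(1 − 0.466×0.72 + 0.3) = 1/0.96448 ≈ 1.037.
ΔY = k × ΔG = (−€545 billion) / 0.96448 ≈ −€565.1 billion.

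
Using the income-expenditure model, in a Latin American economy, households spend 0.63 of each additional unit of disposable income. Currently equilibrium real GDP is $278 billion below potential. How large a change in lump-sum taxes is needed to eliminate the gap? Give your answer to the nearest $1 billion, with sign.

−$163 billion

Spending multiplier = 1/(1 − MPC) = 1/(1 − 0.63) = 1/0.37 ≈ 2.703.
Tax multiplier = −c·k = −0.63/0.37 ≈ −1.703. Need ΔY = +$278 billion, so ΔT = ΔY/(−c·k) = −(+$278 billion) × 0.37 / 0.63 ≈ −$163 billion.
The government should cut lump-sum taxes by $163 billion.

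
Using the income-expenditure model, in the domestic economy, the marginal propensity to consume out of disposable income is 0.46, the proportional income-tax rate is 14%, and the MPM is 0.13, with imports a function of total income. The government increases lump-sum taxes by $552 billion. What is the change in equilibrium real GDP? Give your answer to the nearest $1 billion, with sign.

−$346 billion

A lump-sum tax change of +$552 billion shifts disposable income by −$552 billion; first-round consumption changes by −c × ΔT = −0.46 × (+$552 billion) = −$253.92 billion.
Expenditure multiplier = 1/(1 − c(1−t) + m) = 1/(1 − 0.46×0.86 + 0.13) = 1/0.7344 ≈ 1.362.
The tax multiplier is −c × k ≈ −0.626, so ΔY = k × (−c·ΔT) = (−$253.92 billion) / 0.7344 ≈ −$346 billion.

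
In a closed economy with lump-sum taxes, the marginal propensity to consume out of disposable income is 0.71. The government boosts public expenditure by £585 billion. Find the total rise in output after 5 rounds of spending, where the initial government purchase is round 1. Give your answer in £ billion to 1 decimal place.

£1,653.3 billion

Round 1 adds ΔG = £585 billion; each later round is MPC = 0.71 times the previous.
After 5 rounds: 585 + 415.35 + 294.8985 + 209.377935 + 148.65833385 = ΔG·(1 − c^5)/(1 − c) = 585 × (1 − 0.1804229351)/0.29 ≈ £1,653.3 billion.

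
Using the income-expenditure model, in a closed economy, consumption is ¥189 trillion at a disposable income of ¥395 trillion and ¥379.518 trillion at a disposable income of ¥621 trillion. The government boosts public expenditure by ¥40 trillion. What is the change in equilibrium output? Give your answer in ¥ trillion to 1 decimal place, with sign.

+¥254.8 trillion

MPC = ΔC/ΔYd = (379.518 − 189)/(621 − 395) = 190.518/226 = 0.843.
Government-spending multiplier = 1/(1 − MPC) = 1/(1 − 0.843) = 1/0.157 ≈ 6.369.
ΔY = k × ΔG = (+¥40 trillion) / 0.157 ≈ +¥254.8 trillion.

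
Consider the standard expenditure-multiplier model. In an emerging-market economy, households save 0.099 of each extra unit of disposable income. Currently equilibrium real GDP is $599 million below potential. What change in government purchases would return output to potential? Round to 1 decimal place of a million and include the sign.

MPC = 1 − MPS = 1 − 0.099 = 0.901.
Spending multiplier = 1/(1 − MPC) = 1/(1 − 0.901) = 1/0.099 ≈ 10.101.
Need ΔY = +$599 million, so ΔG = ΔY/k = (+$599 million) × 0.099 ≈ +$59.3 million.
The government should increase government purchases by $59.3 million.

+$59.3 million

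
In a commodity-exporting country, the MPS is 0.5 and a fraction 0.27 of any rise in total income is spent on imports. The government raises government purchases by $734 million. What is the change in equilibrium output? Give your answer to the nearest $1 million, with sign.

+$953 million

MPC = 1 − MPS = 1 − 0.5 = 0.5.
Expenditure multiplier = 1/(1 − c + m) = 1/(1 − 0.5 + 0.27) = 1/0.77 ≈ 1.299.
ΔY = k × ΔG = (+$734 million) / 0.77 ≈ +$953 million.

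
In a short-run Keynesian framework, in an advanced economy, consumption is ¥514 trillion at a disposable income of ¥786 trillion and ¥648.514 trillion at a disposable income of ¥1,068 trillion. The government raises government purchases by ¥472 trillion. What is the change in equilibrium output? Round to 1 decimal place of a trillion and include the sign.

+¥902.5 trillion

MPC = ΔC/ΔYd = (648.514 − 514)/(1,068 − 786) = 134.514/282 = 0.477.
Spending multiplier = 1/(1 − MPC) = 1/(1 − 0.477) = 1/0.523 ≈ 1.912.
ΔY = k × ΔG = (+¥472 trillion) / 0.523 ≈ +¥902.5 trillion.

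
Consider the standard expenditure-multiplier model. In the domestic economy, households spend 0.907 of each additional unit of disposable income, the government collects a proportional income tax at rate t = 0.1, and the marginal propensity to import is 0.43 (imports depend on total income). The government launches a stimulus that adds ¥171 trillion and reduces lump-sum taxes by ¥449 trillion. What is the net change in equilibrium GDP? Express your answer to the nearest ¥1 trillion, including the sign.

+¥942 trillion

Expenditure multiplier = 1/(1 − c(1−t) + m) = 1/(1 − 0.907×0.9 + 0.43) = 1/0.6137 ≈ 1.629.
ΔG contributes k·ΔG = (+¥171 trillion) / 0.6137 ≈ +¥278.6 trillion.
ΔT of −¥449 trillion changes first-round spending by −c·ΔT = +¥407.243 trillion, contributing k·(−c·ΔT) = (+¥407.243 trillion) / 0.6137 ≈ +¥663.6 trillion.
Net ΔY = k(ΔG − c·ΔT) = (+¥578.243 trillion) / 0.6137 ≈ +¥942 trillion.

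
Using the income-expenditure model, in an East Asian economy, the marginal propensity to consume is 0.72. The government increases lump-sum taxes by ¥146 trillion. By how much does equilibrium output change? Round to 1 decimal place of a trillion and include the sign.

A lump-sum tax change of +¥146 trillion shifts disposable income by −¥146 trillion; first-round consumption changes by −c × ΔT = −0.72 × (+¥146 trillion) = −¥105.12 trillion.
Expenditure multiplier = 1/(1 − MPC) = 1/(1 − 0.72) = 1/0.28 ≈ 3.571.
The tax multiplier is −c × k ≈ −2.571, so ΔY = k × (−c·ΔT) = (−¥105.12 trillion) / 0.28 ≈ −¥375.4 trillion.

−¥375.4 trillion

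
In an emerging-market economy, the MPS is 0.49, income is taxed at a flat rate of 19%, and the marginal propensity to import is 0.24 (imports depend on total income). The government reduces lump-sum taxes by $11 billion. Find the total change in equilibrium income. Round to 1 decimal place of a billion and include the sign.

MPC = 1 − MPS = 1 − 0.49 = 0.51.
A lump-sum tax change of −$11 billion shifts disposable income by +$11 billion; first-round consumption changes by −c × ΔT = −0.51 × (−$11 billion) = +$5.61 billion.
Expenditure multiplier = 1/(1 − c(1−t) + m) = 1/(1 − 0.51×0.81 + 0.24) = 1/0.8269 ≈ 1.209.
The tax multiplier is −c × k ≈ −0.617, so ΔY = k × (−c·ΔT) = (+$5.61 billion) / 0.8269 ≈ +$6.8 billion.

+$6.8 billion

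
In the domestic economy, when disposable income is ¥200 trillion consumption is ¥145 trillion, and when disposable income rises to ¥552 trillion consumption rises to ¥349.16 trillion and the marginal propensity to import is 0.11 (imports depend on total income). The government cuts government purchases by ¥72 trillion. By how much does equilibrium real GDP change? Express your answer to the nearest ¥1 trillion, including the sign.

−¥136 trillion

MPC = ΔC/ΔYd = (349.16 − 145)/(552 − 200) = 204.16/352 = 0.58.
Expenditure multiplier = 1/(1 − c + m) = 1/(1 − 0.58 + 0.11) = 1/0.53 ≈ 1.887.
ΔY = k × ΔG = (−¥72 trillion) / 0.53 ≈ −¥136 trillion.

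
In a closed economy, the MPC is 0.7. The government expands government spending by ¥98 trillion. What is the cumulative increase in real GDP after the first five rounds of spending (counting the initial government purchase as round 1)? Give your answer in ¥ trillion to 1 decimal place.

¥271.8 trillion

Round 1 adds ΔG = ¥98 trillion; each later round is MPC = 0.7 times the previous.
After 5 rounds: 98 + 68.6 + 48.02 + 33.614 + 23.5298 = ΔG·(1 − c^5)/(1 − c) = 98 × (1 − 0.16807)/0.3 ≈ ¥271.8 trillion.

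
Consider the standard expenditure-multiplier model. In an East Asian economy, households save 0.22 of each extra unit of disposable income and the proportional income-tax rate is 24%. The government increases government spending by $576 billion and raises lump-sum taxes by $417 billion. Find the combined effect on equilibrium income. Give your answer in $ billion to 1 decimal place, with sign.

+$615.8 billion

MPC = 1 − MPS = 1 − 0.22 = 0.78.
Expenditure multiplier = 1/(1 − c(1−t)) = 1/(1 − 0.78×0.76) = 1/0.4072 ≈ 2.456.
ΔG contributes k·ΔG = (+$576 billion) / 0.4072 ≈ +$1,414.5 billion.
ΔT of +$417 billion changes first-round spending by −c·ΔT = −$325.26 billion, contributing k·(−c·ΔT) = (−$325.26 billion) / 0.4072 ≈ −$798.8 billion.
Net ΔY = k(ΔG − c·ΔT) = (+$250.74 billion) / 0.4072 ≈ +$615.8 billion.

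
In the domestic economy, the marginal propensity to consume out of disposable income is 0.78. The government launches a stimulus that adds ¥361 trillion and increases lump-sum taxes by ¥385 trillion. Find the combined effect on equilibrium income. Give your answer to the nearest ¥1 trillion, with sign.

Expenditure multiplier = 1/(1 − MPC) = 1/(1 − 0.78) = 1/0.22 ≈ 4.545.
ΔG contributes k·ΔG = (+¥361 trillion) / 0.22 ≈ +¥1,640.9 trillion.
ΔT of +¥385 trillion changes first-round spending by −c·ΔT = −¥300.3 trillion, contributing k·(−c·ΔT) = (−¥300.3 trillion) / 0.22 = −¥1,365 trillion.
Net ΔY = k(ΔG − c·ΔT) = (+¥60.7 trillion) / 0.22 ≈ +¥276 trillion.

+¥276 trillion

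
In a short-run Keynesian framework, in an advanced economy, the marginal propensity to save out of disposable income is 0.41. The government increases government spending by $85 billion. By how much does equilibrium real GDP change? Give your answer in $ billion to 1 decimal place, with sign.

MPC = 1 − MPS = 1 − 0.41 = 0.59.
Government-spending multiplier = 1/(1 − MPC) = 1/(1 − 0.59) = 1/0.41 ≈ 2.439.
ΔY = k × ΔG = (+$85 billion) / 0.41 ≈ +$207.3 billion.

+$207.3 billion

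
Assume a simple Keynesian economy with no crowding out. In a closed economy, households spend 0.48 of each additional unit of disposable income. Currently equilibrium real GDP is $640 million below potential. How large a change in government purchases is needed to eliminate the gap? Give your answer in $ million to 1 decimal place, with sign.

+$332.8 million

Spending multiplier = 1/(1 − MPC) = 1/(1 − 0.48) = 1/0.52 ≈ 1.923.
Need ΔY = +$640 million, so ΔG = ΔY/k = (+$640 million) × 0.52 = +$332.8 million.
The government should increase government purchases by $332.8 million.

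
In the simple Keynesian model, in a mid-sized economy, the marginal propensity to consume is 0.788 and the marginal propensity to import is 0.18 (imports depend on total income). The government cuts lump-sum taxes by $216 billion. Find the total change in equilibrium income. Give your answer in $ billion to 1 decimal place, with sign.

A lump-sum tax change of −$216 billion shifts disposable income by +$216 billion; first-round consumption changes by −c × ΔT = −0.788 × (−$216 billion) = +$170.208 billion.
Expenditure multiplier = 1/(1 − c + m) = 1/(1 − 0.788 + 0.18) = 1/0.392 ≈ 2.551.
The tax multiplier is −c × k ≈ −2.01, so ΔY = k × (−c·ΔT) = (+$170.208 billion) / 0.392 ≈ +$434.2 billion.

+$434.2 billion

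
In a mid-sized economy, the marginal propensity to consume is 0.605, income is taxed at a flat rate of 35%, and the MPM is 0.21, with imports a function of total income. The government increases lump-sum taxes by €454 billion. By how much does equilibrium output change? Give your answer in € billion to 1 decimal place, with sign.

−€336.3 billion

A lump-sum tax change of +€454 billion shifts disposable income by −€454 billion; first-round consumption changes by −c × ΔT = −0.605 × (+€454 billion) = −€274.67 billion.
Expenditure multiplier = 1/(1 − c(1−t) + m) = 1/(1 − 0.605×0.65 + 0.21) = 1/0.81675 ≈ 1.224.
The tax multiplier is −c × k ≈ −0.741, so ΔY = k × (−c·ΔT) = (−€274.67 billion) / 0.81675 ≈ −€336.3 billion.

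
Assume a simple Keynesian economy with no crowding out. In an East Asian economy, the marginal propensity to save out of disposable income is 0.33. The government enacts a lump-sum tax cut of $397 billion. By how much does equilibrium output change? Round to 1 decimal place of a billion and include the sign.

+$806.0 billion

MPC = 1 − MPS = 1 − 0.33 = 0.67.
A lump-sum tax change of −$397 billion shifts disposable income by +$397 billion; first-round consumption changes by −c × ΔT = −0.67 × (−$397 billion) = +$265.99 billion.
Expenditure multiplier = 1/(1 − MPC) = 1/(1 − 0.67) = 1/0.33 ≈ 3.03.
The tax multiplier is −c × k ≈ −2.03, so ΔY = k × (−c·ΔT) = (+$265.99 billion) / 0.33 ≈ +$806 billion.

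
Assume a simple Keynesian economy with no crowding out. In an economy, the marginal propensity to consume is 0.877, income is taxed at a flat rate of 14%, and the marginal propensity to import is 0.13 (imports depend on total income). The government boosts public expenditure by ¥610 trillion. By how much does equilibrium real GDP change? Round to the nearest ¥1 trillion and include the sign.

+¥1,623 trillion

Spending multiplier = 1/(1 − c(1−t) + m) = 1/(1 − 0.877×0.86 + 0.13) = 1/0.37578 ≈ 2.661.
ΔY = k × ΔG = (+¥610 trillion) / 0.37578 ≈ +¥1,623 trillion.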